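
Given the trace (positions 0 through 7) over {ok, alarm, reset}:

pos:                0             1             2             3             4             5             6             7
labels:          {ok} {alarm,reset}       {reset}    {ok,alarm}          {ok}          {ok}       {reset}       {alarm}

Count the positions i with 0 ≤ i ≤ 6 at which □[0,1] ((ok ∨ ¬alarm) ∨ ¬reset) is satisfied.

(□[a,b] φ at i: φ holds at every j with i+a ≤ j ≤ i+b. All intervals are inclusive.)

5

Evaluate at each i in [0,6]:
  i=0: ✗ (fails at j=1)
  i=1: ✗ (fails at j=1)
  i=2: ✓ (all of [2,3])
  i=3: ✓ (all of [3,4])
  i=4: ✓ (all of [4,5])
  i=5: ✓ (all of [5,6])
  i=6: ✓ (all of [6,7])
Positions where it holds: {2, 3, 4, 5, 6} → 5.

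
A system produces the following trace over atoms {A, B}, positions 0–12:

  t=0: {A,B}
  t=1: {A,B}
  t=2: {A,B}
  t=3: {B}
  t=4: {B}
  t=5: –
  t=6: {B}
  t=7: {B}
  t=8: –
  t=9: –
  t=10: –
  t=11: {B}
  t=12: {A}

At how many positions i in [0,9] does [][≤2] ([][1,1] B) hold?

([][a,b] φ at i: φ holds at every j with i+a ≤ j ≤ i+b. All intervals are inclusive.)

2

Evaluate at each i in [0,9]:
  i=0: ✓ (all of [0,2])
  i=1: ✓ (all of [1,3])
  i=2: ✗ (fails at j=4)
  i=3: ✗ (fails at j=4)
  i=4: ✗ (fails at j=4)
  i=5: ✗ (fails at j=7)
  i=6: ✗ (fails at j=7)
  i=7: ✗ (fails at j=7)
  i=8: ✗ (fails at j=8)
  i=9: ✗ (fails at j=9)
Positions where it holds: {0, 1} → 2.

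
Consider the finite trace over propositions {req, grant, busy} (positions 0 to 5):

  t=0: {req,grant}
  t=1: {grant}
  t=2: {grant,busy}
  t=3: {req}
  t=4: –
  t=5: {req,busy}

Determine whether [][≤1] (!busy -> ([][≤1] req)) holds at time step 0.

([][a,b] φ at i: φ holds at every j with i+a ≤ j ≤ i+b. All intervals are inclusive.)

Check (!busy -> ([][≤1] req)) at every j in [0,1]:
  j=0: antecedent true; consequent fails at 1 → ✗
  j=1: antecedent true; consequent fails at 1 → ✗
Fails at j=0 → formula fails.

No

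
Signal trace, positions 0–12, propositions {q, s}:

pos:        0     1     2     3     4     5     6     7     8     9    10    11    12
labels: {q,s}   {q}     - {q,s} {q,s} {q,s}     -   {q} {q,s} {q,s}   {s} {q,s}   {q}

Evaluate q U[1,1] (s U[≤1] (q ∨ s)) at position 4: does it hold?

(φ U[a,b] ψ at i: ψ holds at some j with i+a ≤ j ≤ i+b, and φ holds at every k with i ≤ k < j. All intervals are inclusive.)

Holds

Need some j in [5,5] with (s U[≤1] (q ∨ s)), and q at every k in [4,j-1].
  j=5: (s U[≤1] (q ∨ s)) holds; q holds at every k in [4,4] → satisfied.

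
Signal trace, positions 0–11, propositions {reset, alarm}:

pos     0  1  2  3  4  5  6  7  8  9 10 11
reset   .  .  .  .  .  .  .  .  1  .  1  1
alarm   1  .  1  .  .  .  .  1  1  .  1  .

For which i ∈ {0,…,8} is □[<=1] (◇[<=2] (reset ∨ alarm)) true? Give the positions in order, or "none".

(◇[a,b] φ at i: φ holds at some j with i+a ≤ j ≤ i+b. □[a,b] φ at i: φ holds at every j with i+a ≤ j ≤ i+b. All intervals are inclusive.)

Evaluate at each i in [0,8]:
  i=0: ✓ (all of [0,1])
  i=1: ✓ (all of [1,2])
  i=2: ✗ (fails at j=3)
  i=3: ✗ (fails at j=3)
  i=4: ✗ (fails at j=4)
  i=5: ✓ (all of [5,6])
  i=6: ✓ (all of [6,7])
  i=7: ✓ (all of [7,8])
  i=8: ✓ (all of [8,9])

0, 1, 5, 6, 7, 8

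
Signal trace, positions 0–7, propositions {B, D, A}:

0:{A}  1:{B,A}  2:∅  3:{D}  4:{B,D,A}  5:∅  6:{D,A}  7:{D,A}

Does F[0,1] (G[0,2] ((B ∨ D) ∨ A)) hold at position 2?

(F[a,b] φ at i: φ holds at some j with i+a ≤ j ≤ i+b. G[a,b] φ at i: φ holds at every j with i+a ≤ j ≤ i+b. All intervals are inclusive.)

False

Check G[0,2] ((B ∨ D) ∨ A) at each j in [2,3]:
  j=2: fails at 2
  j=3: fails at 5
No position in the window satisfies it → formula fails.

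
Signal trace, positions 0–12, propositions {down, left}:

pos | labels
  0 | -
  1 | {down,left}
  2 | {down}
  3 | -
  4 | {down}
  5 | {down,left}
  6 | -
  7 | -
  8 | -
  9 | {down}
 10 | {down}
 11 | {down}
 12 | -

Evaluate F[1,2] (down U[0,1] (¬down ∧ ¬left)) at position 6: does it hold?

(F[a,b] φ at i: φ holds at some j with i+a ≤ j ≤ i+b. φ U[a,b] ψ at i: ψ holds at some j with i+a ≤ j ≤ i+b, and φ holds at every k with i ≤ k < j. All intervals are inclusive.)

Holds

Check (down U[0,1] (¬down ∧ ¬left)) at each j in [7,8]:
  j=7: holds
  j=8: holds
Found at j=7 → formula holds.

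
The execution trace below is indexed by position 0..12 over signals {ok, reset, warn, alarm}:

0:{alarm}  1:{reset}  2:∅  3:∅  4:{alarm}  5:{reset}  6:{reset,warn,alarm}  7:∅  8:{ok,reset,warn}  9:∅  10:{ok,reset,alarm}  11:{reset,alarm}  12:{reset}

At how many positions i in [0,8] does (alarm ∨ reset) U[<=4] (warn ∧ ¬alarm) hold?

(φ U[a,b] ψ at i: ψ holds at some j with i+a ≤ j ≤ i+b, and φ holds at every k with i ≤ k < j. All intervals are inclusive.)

1

Evaluate at each i in [0,8]:
  i=0: ✗ (no rhs in [0,4])
  i=1: ✗ (no rhs in [1,5])
  i=2: ✗ (no rhs in [2,6])
  i=3: ✗ (no rhs in [3,7])
  i=4: ✗ (lhs fails at k=7 before rhs at j=8)
  i=5: ✗ (lhs fails at k=7 before rhs at j=8)
  i=6: ✗ (lhs fails at k=7 before rhs at j=8)
  i=7: ✗ (lhs fails at k=7 before rhs at j=8)
  i=8: ✓ (rhs at j=8)
Positions where it holds: {8} → 1.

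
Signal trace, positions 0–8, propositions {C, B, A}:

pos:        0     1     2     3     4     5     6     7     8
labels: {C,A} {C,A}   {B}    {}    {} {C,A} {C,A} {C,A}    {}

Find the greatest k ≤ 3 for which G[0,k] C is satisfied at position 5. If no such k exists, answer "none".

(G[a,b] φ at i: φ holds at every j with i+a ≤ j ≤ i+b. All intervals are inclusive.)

C must hold from j=5 onward; find where it first fails.
  j=5: holds
  j=6: holds
  j=7: holds
  j=8: fails
Holds on [5,7], so largest k = 2.

2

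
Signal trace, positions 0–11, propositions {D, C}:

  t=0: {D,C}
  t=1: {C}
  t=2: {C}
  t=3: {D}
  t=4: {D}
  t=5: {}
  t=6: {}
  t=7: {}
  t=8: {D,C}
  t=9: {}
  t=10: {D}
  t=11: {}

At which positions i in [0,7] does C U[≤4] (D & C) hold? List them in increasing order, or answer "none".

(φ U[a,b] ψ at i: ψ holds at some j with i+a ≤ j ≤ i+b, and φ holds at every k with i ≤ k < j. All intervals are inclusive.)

Evaluate at each i in [0,7]:
  i=0: ✓ (rhs at j=0)
  i=1: ✗ (no rhs in [1,5])
  i=2: ✗ (no rhs in [2,6])
  i=3: ✗ (no rhs in [3,7])
  i=4: ✗ (lhs fails at k=4 before rhs at j=8)
  i=5: ✗ (lhs fails at k=5 before rhs at j=8)
  i=6: ✗ (lhs fails at k=6 before rhs at j=8)
  i=7: ✗ (lhs fails at k=7 before rhs at j=8)

0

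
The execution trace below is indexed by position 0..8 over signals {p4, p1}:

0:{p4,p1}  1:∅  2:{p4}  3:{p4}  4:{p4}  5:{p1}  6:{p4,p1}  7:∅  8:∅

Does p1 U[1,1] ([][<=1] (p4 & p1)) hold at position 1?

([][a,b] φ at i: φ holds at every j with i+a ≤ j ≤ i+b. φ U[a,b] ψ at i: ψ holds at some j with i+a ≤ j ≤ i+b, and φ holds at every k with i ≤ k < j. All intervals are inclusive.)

Does not hold

Need some j in [2,2] with [][<=1] (p4 & p1), and p1 at every k in [1,j-1].
  j=2: [][<=1] (p4 & p1) — fails at 2.
No j in the window works → until fails.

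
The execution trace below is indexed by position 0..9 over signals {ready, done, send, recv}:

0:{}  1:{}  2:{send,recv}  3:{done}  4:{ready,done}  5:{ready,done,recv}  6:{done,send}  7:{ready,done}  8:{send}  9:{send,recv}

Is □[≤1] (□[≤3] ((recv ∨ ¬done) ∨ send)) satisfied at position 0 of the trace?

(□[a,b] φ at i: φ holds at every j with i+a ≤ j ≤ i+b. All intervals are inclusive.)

Check □[≤3] ((recv ∨ ¬done) ∨ send) at every j in [0,1]:
  j=0: fails at 3
  j=1: fails at 3
Fails at j=0 → formula fails.

No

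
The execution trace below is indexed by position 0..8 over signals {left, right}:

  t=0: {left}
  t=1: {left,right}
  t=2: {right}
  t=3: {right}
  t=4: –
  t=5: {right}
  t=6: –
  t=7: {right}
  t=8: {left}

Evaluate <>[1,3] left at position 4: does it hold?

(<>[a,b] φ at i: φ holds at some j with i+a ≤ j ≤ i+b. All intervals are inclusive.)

Check left at each j in [5,7]:
  j=5: false
  j=6: false
  j=7: false
No position in the window satisfies it → formula fails.

No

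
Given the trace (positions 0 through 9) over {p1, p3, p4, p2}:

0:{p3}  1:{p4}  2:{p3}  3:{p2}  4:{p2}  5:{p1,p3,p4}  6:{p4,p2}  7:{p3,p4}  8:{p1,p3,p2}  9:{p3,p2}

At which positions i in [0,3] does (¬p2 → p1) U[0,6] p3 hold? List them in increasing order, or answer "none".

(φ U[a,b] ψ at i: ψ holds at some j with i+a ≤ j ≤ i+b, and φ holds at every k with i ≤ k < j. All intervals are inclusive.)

Evaluate at each i in [0,3]:
  i=0: ✓ (rhs at j=0)
  i=1: ✗ (lhs fails at k=1 before rhs at j=2)
  i=2: ✓ (rhs at j=2)
  i=3: ✓ (rhs at j=5; lhs holds on [3,4])

0, 2, 3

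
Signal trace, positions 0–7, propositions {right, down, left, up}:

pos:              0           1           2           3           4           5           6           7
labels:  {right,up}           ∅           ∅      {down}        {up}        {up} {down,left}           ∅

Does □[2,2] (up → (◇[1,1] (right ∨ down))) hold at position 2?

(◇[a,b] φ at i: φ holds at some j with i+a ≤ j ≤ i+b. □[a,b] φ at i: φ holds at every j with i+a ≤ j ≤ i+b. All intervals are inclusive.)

False

Check (up → (◇[1,1] (right ∨ down))) at every j in [4,4]:
  j=4: antecedent true; consequent fails (none in [5,5]) → ✗
Fails at j=4 → formula fails.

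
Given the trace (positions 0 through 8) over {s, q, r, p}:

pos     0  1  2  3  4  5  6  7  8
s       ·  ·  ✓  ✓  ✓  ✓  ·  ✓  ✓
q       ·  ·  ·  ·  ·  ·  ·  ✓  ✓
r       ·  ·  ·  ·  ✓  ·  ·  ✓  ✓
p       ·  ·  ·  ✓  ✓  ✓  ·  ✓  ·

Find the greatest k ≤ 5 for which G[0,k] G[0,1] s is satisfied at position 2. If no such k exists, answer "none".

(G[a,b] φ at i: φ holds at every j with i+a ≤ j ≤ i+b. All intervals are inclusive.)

G[0,1] s must hold from j=2 onward; find where it first fails.
  j=2: holds
  j=3: holds
  j=4: holds
  j=5: fails
Holds on [2,4], so largest k = 2.

2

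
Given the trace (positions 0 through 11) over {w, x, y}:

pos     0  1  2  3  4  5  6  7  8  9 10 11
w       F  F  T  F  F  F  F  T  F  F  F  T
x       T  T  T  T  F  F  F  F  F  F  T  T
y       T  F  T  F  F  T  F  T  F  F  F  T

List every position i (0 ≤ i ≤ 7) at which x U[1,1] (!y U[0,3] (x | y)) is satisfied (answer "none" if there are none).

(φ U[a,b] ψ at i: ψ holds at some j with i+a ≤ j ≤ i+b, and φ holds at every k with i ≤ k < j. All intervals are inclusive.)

0, 1, 2, 3

Evaluate at each i in [0,7]:
  i=0: ✓ (rhs at j=1; lhs holds on [0,0])
  i=1: ✓ (rhs at j=2; lhs holds on [1,1])
  i=2: ✓ (rhs at j=3; lhs holds on [2,2])
  i=3: ✓ (rhs at j=4; lhs holds on [3,3])
  i=4: ✗ (lhs fails at k=4 before rhs at j=5)
  i=5: ✗ (lhs fails at k=5 before rhs at j=6)
  i=6: ✗ (lhs fails at k=6 before rhs at j=7)
  i=7: ✗ (lhs fails at k=7 before rhs at j=8)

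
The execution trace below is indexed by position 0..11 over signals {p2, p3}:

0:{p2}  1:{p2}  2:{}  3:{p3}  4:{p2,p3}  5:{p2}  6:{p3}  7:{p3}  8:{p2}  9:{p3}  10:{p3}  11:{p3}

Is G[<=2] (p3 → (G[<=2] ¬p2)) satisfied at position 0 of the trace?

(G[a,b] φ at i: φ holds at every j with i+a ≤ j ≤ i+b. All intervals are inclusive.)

Check (p3 → (G[<=2] ¬p2)) at every j in [0,2]:
  j=0: antecedent false → ✓
  j=1: antecedent false → ✓
  j=2: antecedent false → ✓
All positions satisfy it → formula holds.

Yes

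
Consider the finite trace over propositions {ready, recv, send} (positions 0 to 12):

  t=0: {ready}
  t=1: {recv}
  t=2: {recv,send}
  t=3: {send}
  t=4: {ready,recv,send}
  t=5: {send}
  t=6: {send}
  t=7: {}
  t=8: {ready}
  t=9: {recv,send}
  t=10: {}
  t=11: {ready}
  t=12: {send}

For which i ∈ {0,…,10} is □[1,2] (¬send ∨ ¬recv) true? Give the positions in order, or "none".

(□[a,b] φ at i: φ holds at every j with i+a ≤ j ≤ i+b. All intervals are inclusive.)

Evaluate at each i in [0,10]:
  i=0: ✗ (fails at j=2)
  i=1: ✗ (fails at j=2)
  i=2: ✗ (fails at j=4)
  i=3: ✗ (fails at j=4)
  i=4: ✓ (all of [5,6])
  i=5: ✓ (all of [6,7])
  i=6: ✓ (all of [7,8])
  i=7: ✗ (fails at j=9)
  i=8: ✗ (fails at j=9)
  i=9: ✓ (all of [10,11])
  i=10: ✓ (all of [11,12])

4, 5, 6, 9, 10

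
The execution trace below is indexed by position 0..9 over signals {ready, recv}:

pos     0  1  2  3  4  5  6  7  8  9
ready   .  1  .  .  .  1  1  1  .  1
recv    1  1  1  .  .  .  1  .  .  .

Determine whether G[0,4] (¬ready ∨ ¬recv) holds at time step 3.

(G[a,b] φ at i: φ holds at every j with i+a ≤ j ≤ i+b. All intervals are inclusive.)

False

Check (¬ready ∨ ¬recv) at every j in [3,7]:
  j=3: true
  j=4: true
  j=5: true
  j=6: false
  j=7: true
Fails at j=6 → formula fails.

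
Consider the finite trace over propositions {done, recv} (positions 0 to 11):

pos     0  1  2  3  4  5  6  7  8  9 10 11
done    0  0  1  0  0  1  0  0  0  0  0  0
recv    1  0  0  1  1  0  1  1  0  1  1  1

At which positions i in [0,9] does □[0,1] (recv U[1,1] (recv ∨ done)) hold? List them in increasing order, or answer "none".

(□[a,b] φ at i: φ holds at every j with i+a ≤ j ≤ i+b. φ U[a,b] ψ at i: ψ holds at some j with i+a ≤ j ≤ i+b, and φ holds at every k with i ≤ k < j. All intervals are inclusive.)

3, 9

Evaluate at each i in [0,9]:
  i=0: ✗ (fails at j=0)
  i=1: ✗ (fails at j=1)
  i=2: ✗ (fails at j=2)
  i=3: ✓ (all of [3,4])
  i=4: ✗ (fails at j=5)
  i=5: ✗ (fails at j=5)
  i=6: ✗ (fails at j=7)
  i=7: ✗ (fails at j=7)
  i=8: ✗ (fails at j=8)
  i=9: ✓ (all of [9,10])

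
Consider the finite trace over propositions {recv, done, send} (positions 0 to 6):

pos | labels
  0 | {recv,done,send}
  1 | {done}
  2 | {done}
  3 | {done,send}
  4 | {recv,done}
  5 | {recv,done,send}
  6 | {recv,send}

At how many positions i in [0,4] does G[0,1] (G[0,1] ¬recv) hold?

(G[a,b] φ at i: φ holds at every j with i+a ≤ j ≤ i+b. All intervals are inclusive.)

Evaluate at each i in [0,4]:
  i=0: ✗ (fails at j=0)
  i=1: ✓ (all of [1,2])
  i=2: ✗ (fails at j=3)
  i=3: ✗ (fails at j=3)
  i=4: ✗ (fails at j=4)
Positions where it holds: {1} → 1.

1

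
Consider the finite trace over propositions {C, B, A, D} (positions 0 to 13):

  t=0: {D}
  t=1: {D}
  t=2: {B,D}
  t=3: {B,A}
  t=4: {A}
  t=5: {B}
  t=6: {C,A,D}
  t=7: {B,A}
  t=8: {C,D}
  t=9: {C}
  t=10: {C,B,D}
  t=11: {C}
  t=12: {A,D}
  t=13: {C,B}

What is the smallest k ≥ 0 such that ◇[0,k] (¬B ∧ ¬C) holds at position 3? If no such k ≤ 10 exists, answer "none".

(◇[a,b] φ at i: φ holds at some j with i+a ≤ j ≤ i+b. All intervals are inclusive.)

Scan j = 3,4,… for (¬B ∧ ¬C):
  j=3: fails
  j=4: holds
First hit at j=4, so smallest k = 4-3 = 1.

1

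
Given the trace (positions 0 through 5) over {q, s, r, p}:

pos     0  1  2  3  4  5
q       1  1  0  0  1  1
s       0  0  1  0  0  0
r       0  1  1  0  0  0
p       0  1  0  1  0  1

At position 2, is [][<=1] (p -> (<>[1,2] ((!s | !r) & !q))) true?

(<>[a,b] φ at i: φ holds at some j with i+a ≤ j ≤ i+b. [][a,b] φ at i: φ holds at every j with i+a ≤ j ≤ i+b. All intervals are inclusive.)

No

Check (p -> (<>[1,2] ((!s | !r) & !q))) at every j in [2,3]:
  j=2: antecedent false → ✓
  j=3: antecedent true; consequent fails (none in [4,5]) → ✗
Fails at j=3 → formula fails.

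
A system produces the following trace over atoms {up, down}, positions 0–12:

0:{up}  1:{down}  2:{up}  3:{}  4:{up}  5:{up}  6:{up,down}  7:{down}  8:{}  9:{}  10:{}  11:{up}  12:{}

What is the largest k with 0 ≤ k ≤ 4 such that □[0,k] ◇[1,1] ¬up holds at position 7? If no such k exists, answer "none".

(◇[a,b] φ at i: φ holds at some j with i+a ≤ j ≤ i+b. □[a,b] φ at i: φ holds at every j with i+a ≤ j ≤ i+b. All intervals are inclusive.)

◇[1,1] ¬up must hold from j=7 onward; find where it first fails.
  j=7: holds
  j=8: holds
  j=9: holds
  j=10: fails
Holds on [7,9], so largest k = 2.

2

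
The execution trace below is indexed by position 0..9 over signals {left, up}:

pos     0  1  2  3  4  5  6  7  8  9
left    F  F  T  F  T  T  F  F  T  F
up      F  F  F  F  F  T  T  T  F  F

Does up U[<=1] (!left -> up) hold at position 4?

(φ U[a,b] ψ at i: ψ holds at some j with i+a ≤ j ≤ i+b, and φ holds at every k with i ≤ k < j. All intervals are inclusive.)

Need some j in [4,5] with (!left -> up), and up at every k in [4,j-1].
  j=4: (!left -> up) holds; no prefix to check → satisfied.

Yes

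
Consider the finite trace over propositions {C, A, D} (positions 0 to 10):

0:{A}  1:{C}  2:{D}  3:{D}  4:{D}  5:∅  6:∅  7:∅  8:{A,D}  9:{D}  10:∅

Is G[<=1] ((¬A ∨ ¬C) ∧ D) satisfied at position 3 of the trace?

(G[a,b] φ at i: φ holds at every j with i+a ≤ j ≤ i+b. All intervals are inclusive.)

Check ((¬A ∨ ¬C) ∧ D) at every j in [3,4]:
  j=3: true
  j=4: true
All positions satisfy it → formula holds.

Holds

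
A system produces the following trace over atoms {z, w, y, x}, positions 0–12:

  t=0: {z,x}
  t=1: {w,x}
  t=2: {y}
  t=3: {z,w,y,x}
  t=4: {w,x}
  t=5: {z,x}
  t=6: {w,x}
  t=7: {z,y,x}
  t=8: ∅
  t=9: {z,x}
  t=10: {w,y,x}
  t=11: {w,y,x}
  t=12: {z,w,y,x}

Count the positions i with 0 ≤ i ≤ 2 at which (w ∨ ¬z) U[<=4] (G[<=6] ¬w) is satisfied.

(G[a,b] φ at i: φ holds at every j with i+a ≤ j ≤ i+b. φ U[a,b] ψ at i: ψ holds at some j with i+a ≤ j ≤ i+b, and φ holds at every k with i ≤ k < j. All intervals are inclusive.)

Evaluate at each i in [0,2]:
  i=0: ✗ (no rhs in [0,4])
  i=1: ✗ (no rhs in [1,5])
  i=2: ✗ (no rhs in [2,6])
Positions where it holds: {} → 0.

0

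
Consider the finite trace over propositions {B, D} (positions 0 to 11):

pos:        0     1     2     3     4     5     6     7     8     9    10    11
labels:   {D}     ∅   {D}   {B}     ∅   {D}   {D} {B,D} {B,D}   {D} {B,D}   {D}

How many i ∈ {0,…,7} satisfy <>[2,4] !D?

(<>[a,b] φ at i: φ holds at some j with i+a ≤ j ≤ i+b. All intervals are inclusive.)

3

Evaluate at each i in [0,7]:
  i=0: ✓ (witness j=3)
  i=1: ✓ (witness j=3)
  i=2: ✓ (witness j=4)
  i=3: ✗ (none in [5,7])
  i=4: ✗ (none in [6,8])
  i=5: ✗ (none in [7,9])
  i=6: ✗ (none in [8,10])
  i=7: ✗ (none in [9,11])
Positions where it holds: {0, 1, 2} → 3.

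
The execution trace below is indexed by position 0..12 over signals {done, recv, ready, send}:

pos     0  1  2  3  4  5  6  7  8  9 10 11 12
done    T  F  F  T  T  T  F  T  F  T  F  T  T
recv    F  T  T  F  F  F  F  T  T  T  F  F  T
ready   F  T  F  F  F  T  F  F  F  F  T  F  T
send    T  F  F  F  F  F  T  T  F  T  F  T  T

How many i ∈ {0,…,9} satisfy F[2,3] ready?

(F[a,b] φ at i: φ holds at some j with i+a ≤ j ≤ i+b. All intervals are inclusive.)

5

Evaluate at each i in [0,9]:
  i=0: ✗ (none in [2,3])
  i=1: ✗ (none in [3,4])
  i=2: ✓ (witness j=5)
  i=3: ✓ (witness j=5)
  i=4: ✗ (none in [6,7])
  i=5: ✗ (none in [7,8])
  i=6: ✗ (none in [8,9])
  i=7: ✓ (witness j=10)
  i=8: ✓ (witness j=10)
  i=9: ✓ (witness j=12)
Positions where it holds: {2, 3, 7, 8, 9} → 5.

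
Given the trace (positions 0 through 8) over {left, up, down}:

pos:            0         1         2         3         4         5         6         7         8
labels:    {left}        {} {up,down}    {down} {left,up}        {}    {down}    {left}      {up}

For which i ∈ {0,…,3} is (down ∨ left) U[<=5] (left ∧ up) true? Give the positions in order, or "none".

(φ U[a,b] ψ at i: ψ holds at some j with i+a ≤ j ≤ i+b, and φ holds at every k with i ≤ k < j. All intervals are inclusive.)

Evaluate at each i in [0,3]:
  i=0: ✗ (lhs fails at k=1 before rhs at j=4)
  i=1: ✗ (lhs fails at k=1 before rhs at j=4)
  i=2: ✓ (rhs at j=4; lhs holds on [2,3])
  i=3: ✓ (rhs at j=4; lhs holds on [3,3])

2, 3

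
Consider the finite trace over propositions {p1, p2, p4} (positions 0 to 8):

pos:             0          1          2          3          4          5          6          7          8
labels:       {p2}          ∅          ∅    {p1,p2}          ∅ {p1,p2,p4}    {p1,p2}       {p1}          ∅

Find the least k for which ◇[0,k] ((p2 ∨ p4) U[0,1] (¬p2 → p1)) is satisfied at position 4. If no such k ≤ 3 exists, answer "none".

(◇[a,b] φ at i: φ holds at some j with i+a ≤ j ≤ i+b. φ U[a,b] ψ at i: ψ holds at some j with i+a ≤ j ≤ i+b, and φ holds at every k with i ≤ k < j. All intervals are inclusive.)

Scan j = 4,5,… for ((p2 ∨ p4) U[0,1] (¬p2 → p1)):
  j=4: fails
  j=5: holds
First hit at j=5, so smallest k = 5-4 = 1.

1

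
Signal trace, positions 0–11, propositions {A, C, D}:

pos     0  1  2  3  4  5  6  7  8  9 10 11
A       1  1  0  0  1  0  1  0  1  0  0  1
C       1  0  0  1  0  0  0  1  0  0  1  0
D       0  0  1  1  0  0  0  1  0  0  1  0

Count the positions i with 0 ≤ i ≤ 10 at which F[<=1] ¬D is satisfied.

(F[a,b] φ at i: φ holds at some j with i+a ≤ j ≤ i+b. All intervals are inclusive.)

10

Evaluate at each i in [0,10]:
  i=0: ✓ (witness j=0)
  i=1: ✓ (witness j=1)
  i=2: ✗ (none in [2,3])
  i=3: ✓ (witness j=4)
  i=4: ✓ (witness j=4)
  i=5: ✓ (witness j=5)
  i=6: ✓ (witness j=6)
  i=7: ✓ (witness j=8)
  i=8: ✓ (witness j=8)
  i=9: ✓ (witness j=9)
  i=10: ✓ (witness j=11)
Positions where it holds: {0, 1, 3, 4, 5, 6, 7, 8, 9, 10} → 10.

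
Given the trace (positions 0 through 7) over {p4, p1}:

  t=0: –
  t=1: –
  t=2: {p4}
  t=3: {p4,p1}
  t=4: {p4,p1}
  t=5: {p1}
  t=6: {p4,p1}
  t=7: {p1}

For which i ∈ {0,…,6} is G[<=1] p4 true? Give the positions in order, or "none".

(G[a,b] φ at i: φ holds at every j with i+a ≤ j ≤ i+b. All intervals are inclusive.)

2, 3

Evaluate at each i in [0,6]:
  i=0: ✗ (fails at j=0)
  i=1: ✗ (fails at j=1)
  i=2: ✓ (all of [2,3])
  i=3: ✓ (all of [3,4])
  i=4: ✗ (fails at j=5)
  i=5: ✗ (fails at j=5)
  i=6: ✗ (fails at j=7)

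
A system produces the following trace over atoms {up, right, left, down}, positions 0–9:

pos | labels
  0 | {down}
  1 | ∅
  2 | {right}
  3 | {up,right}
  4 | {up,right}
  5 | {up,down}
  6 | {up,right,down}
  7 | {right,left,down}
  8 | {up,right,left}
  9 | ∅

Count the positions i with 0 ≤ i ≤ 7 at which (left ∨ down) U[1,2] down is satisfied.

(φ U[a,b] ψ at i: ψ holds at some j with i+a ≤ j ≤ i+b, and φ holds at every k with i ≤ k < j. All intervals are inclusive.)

2

Evaluate at each i in [0,7]:
  i=0: ✗ (no rhs in [1,2])
  i=1: ✗ (no rhs in [2,3])
  i=2: ✗ (no rhs in [3,4])
  i=3: ✗ (lhs fails at k=3 before rhs at j=5)
  i=4: ✗ (lhs fails at k=4 before rhs at j=5)
  i=5: ✓ (rhs at j=6; lhs holds on [5,5])
  i=6: ✓ (rhs at j=7; lhs holds on [6,6])
  i=7: ✗ (no rhs in [8,9])
Positions where it holds: {5, 6} → 2.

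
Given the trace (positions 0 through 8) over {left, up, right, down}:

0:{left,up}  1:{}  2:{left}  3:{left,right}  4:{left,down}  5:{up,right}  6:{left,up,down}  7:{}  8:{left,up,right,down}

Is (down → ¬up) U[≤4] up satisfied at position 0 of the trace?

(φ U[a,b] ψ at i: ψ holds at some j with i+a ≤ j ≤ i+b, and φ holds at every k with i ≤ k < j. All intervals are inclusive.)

Need some j in [0,4] with up, and (down → ¬up) at every k in [0,j-1].
  j=0: up holds; no prefix to check → satisfied.

Holds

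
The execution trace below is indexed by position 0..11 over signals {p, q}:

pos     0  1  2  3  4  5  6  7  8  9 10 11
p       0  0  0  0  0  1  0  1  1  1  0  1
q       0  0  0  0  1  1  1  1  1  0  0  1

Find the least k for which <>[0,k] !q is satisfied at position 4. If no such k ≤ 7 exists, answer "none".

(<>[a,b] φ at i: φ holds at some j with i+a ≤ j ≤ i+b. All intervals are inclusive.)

Scan j = 4,5,… for !q:
  j=4: fails
  j=5: fails
  j=6: fails
  j=7: fails
  j=8: fails
  j=9: holds
First hit at j=9, so smallest k = 9-4 = 5.

5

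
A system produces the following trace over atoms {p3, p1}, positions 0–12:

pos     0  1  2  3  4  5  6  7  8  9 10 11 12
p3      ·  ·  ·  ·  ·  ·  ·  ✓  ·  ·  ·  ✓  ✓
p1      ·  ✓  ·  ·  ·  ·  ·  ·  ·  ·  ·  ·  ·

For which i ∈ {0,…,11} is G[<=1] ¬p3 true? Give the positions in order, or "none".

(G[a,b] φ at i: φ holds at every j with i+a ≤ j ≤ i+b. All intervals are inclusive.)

Evaluate at each i in [0,11]:
  i=0: ✓ (all of [0,1])
  i=1: ✓ (all of [1,2])
  i=2: ✓ (all of [2,3])
  i=3: ✓ (all of [3,4])
  i=4: ✓ (all of [4,5])
  i=5: ✓ (all of [5,6])
  i=6: ✗ (fails at j=7)
  i=7: ✗ (fails at j=7)
  i=8: ✓ (all of [8,9])
  i=9: ✓ (all of [9,10])
  i=10: ✗ (fails at j=11)
  i=11: ✗ (fails at j=11)

0, 1, 2, 3, 4, 5, 8, 9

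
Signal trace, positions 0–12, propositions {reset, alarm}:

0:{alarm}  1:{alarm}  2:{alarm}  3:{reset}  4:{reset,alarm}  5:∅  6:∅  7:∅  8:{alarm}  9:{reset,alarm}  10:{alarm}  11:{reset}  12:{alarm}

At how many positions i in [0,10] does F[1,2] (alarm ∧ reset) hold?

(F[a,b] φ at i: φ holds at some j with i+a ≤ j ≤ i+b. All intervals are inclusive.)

4

Evaluate at each i in [0,10]:
  i=0: ✗ (none in [1,2])
  i=1: ✗ (none in [2,3])
  i=2: ✓ (witness j=4)
  i=3: ✓ (witness j=4)
  i=4: ✗ (none in [5,6])
  i=5: ✗ (none in [6,7])
  i=6: ✗ (none in [7,8])
  i=7: ✓ (witness j=9)
  i=8: ✓ (witness j=9)
  i=9: ✗ (none in [10,11])
  i=10: ✗ (none in [11,12])
Positions where it holds: {2, 3, 7, 8} → 4.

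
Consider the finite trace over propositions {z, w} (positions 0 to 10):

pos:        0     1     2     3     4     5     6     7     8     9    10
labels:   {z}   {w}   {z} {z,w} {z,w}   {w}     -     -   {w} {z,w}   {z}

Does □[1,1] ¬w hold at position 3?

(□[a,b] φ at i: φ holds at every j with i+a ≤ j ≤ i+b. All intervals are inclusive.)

False

Check ¬w at every j in [4,4]:
  j=4: false
Fails at j=4 → formula fails.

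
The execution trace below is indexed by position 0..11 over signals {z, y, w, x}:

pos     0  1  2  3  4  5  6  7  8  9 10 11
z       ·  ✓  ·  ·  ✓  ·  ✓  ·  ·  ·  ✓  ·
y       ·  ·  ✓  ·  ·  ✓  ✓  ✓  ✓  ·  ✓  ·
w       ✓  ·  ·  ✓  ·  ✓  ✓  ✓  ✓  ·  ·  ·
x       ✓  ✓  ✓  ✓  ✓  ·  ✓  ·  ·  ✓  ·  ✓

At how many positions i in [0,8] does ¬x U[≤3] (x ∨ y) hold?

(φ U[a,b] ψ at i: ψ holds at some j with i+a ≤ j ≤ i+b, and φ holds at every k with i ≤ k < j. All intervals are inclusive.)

9

Evaluate at each i in [0,8]:
  i=0: ✓ (rhs at j=0)
  i=1: ✓ (rhs at j=1)
  i=2: ✓ (rhs at j=2)
  i=3: ✓ (rhs at j=3)
  i=4: ✓ (rhs at j=4)
  i=5: ✓ (rhs at j=5)
  i=6: ✓ (rhs at j=6)
  i=7: ✓ (rhs at j=7)
  i=8: ✓ (rhs at j=8)
Positions where it holds: {0, 1, 2, 3, 4, 5, 6, 7, 8} → 9.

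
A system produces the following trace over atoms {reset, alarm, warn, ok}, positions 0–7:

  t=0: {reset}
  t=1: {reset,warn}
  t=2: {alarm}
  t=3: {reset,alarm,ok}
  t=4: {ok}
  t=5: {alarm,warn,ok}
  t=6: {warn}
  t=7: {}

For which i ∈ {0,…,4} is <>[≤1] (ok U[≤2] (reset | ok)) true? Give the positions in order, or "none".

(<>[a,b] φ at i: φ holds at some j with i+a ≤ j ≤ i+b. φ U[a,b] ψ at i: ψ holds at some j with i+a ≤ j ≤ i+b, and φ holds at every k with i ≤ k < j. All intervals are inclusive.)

0, 1, 2, 3, 4

Evaluate at each i in [0,4]:
  i=0: ✓ (witness j=0)
  i=1: ✓ (witness j=1)
  i=2: ✓ (witness j=3)
  i=3: ✓ (witness j=3)
  i=4: ✓ (witness j=4)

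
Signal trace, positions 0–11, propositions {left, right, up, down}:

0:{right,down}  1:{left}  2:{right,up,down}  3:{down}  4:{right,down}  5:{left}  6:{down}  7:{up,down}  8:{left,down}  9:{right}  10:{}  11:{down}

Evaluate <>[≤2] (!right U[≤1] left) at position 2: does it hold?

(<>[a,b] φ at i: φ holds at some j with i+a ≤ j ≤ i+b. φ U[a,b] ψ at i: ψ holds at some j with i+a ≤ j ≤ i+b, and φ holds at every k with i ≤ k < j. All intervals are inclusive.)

Check (!right U[≤1] left) at each j in [2,4]:
  j=2: fails
  j=3: fails
  j=4: fails
No position in the window satisfies it → formula fails.

Does not hold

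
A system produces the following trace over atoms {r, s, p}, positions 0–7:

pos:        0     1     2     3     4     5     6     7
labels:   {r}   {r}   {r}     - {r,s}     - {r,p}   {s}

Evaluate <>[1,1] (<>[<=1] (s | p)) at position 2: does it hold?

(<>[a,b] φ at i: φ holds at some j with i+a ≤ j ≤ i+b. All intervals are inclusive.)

Holds

Check <>[<=1] (s | p) at each j in [3,3]:
  j=3: holds (witness at 4)
Found at j=3 → formula holds.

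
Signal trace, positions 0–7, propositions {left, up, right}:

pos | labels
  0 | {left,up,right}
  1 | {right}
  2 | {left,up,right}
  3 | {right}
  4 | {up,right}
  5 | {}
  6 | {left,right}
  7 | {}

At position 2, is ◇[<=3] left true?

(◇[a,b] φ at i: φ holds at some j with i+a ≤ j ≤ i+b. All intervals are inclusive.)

Yes

Check left at each j in [2,5]:
  j=2: true
  j=3: false
  j=4: false
  j=5: false
Found at j=2 → formula holds.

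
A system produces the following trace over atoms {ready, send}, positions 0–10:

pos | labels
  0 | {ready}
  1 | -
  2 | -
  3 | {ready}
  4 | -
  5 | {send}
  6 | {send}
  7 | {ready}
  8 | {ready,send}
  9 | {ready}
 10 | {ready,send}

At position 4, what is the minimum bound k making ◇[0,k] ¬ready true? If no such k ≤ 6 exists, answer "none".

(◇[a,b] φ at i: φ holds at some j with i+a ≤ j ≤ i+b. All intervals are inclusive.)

Scan j = 4,5,… for ¬ready:
  j=4: holds
First hit at j=4, so smallest k = 4-4 = 0.

0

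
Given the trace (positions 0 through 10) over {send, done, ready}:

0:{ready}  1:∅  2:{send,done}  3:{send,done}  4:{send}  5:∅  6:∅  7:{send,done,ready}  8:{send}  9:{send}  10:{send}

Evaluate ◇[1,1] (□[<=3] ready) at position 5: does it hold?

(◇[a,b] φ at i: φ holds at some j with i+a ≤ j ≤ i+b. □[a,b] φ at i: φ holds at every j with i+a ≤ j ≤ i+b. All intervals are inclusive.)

Check □[<=3] ready at each j in [6,6]:
  j=6: fails at 6
No position in the window satisfies it → formula fails.

Does not hold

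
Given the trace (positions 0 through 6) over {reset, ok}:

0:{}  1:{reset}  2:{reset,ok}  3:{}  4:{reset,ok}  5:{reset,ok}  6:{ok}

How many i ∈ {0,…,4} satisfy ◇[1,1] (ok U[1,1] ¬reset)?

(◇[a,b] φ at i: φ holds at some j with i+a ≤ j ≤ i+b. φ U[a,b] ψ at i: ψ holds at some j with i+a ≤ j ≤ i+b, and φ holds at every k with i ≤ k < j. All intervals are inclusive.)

2

Evaluate at each i in [0,4]:
  i=0: ✗ (none in [1,1])
  i=1: ✓ (witness j=2)
  i=2: ✗ (none in [3,3])
  i=3: ✗ (none in [4,4])
  i=4: ✓ (witness j=5)
Positions where it holds: {1, 4} → 2.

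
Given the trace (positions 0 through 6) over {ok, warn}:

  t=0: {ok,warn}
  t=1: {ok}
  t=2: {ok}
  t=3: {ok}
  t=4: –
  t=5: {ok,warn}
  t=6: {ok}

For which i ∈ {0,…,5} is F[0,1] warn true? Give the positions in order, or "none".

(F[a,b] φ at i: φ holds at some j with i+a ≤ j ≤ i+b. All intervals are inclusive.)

Evaluate at each i in [0,5]:
  i=0: ✓ (witness j=0)
  i=1: ✗ (none in [1,2])
  i=2: ✗ (none in [2,3])
  i=3: ✗ (none in [3,4])
  i=4: ✓ (witness j=5)
  i=5: ✓ (witness j=5)

0, 4, 5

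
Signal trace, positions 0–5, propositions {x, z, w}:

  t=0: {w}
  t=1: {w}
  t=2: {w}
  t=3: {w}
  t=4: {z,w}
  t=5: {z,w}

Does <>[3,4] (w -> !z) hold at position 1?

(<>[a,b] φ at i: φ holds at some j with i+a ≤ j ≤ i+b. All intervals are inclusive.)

Does not hold

Check (w -> !z) at each j in [4,5]:
  j=4: false
  j=5: false
No position in the window satisfies it → formula fails.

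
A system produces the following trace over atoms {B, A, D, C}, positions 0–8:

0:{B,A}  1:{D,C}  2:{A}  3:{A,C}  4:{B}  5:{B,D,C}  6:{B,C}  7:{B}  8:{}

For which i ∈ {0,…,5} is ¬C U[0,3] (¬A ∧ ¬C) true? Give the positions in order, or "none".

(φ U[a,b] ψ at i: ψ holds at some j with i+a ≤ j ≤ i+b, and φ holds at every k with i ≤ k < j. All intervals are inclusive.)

Evaluate at each i in [0,5]:
  i=0: ✗ (no rhs in [0,3])
  i=1: ✗ (lhs fails at k=1 before rhs at j=4)
  i=2: ✗ (lhs fails at k=3 before rhs at j=4)
  i=3: ✗ (lhs fails at k=3 before rhs at j=4)
  i=4: ✓ (rhs at j=4)
  i=5: ✗ (lhs fails at k=5 before rhs at j=7)

4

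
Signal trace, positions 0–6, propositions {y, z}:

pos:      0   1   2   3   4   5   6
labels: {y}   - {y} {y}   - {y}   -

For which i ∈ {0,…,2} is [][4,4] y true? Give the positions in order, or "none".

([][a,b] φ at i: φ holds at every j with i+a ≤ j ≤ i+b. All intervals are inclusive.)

Evaluate at each i in [0,2]:
  i=0: ✗ (fails at j=4)
  i=1: ✓ (all of [5,5])
  i=2: ✗ (fails at j=6)

1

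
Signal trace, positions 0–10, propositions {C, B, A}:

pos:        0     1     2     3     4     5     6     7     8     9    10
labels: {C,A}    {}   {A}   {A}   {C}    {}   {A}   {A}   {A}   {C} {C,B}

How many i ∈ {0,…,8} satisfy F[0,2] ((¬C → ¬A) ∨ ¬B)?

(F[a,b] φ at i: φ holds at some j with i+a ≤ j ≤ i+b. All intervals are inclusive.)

9

Evaluate at each i in [0,8]:
  i=0: ✓ (witness j=0)
  i=1: ✓ (witness j=1)
  i=2: ✓ (witness j=2)
  i=3: ✓ (witness j=3)
  i=4: ✓ (witness j=4)
  i=5: ✓ (witness j=5)
  i=6: ✓ (witness j=6)
  i=7: ✓ (witness j=7)
  i=8: ✓ (witness j=8)
Positions where it holds: {0, 1, 2, 3, 4, 5, 6, 7, 8} → 9.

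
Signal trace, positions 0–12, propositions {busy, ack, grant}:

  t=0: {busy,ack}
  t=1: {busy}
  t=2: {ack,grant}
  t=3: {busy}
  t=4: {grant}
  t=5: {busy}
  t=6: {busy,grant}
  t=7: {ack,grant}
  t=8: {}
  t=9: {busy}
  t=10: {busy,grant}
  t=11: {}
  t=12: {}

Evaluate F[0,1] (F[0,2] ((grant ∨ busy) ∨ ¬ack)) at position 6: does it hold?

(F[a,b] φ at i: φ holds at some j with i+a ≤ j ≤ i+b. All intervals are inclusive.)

Check F[0,2] ((grant ∨ busy) ∨ ¬ack) at each j in [6,7]:
  j=6: holds (witness at 6)
  j=7: holds (witness at 7)
Found at j=6 → formula holds.

True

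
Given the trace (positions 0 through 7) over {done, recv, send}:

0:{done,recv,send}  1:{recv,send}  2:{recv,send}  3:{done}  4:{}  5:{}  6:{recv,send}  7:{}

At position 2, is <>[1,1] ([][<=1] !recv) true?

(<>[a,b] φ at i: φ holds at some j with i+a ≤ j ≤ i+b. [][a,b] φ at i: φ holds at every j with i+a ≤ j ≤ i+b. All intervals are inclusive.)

Yes

Check [][<=1] !recv at each j in [3,3]:
  j=3: holds on [3,4]
Found at j=3 → formula holds.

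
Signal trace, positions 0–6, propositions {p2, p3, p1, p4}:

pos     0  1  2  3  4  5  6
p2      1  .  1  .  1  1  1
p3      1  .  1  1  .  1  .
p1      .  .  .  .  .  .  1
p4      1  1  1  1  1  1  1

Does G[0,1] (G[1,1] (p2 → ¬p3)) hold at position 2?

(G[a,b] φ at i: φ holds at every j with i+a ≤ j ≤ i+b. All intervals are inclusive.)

Check G[1,1] (p2 → ¬p3) at every j in [2,3]:
  j=2: holds on [3,3]
  j=3: holds on [4,4]
All positions satisfy it → formula holds.

Holds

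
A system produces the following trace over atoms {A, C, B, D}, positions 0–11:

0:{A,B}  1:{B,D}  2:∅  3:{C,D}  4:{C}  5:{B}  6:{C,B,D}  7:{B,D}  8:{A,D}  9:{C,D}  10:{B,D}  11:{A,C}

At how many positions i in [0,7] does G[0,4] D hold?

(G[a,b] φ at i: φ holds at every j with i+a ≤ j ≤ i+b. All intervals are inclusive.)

1

Evaluate at each i in [0,7]:
  i=0: ✗ (fails at j=0)
  i=1: ✗ (fails at j=2)
  i=2: ✗ (fails at j=2)
  i=3: ✗ (fails at j=4)
  i=4: ✗ (fails at j=4)
  i=5: ✗ (fails at j=5)
  i=6: ✓ (all of [6,10])
  i=7: ✗ (fails at j=11)
Positions where it holds: {6} → 1.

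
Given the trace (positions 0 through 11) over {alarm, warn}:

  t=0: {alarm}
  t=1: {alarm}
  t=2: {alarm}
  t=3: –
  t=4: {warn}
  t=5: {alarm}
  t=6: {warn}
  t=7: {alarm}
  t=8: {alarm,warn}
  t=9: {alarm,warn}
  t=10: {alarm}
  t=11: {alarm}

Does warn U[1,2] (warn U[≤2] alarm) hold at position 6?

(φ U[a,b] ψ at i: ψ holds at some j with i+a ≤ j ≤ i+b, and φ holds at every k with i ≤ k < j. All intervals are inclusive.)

Need some j in [7,8] with (warn U[≤2] alarm), and warn at every k in [6,j-1].
  j=7: (warn U[≤2] alarm) holds; warn holds at every k in [6,6] → satisfied.

True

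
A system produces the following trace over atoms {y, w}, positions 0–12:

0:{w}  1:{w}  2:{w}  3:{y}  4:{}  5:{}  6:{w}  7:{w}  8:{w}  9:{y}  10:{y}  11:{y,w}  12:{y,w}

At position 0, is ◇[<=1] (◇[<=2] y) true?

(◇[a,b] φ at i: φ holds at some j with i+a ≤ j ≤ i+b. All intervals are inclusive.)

Check ◇[<=2] y at each j in [0,1]:
  j=0: fails (none in [0,2])
  j=1: holds (witness at 3)
Found at j=1 → formula holds.

Yes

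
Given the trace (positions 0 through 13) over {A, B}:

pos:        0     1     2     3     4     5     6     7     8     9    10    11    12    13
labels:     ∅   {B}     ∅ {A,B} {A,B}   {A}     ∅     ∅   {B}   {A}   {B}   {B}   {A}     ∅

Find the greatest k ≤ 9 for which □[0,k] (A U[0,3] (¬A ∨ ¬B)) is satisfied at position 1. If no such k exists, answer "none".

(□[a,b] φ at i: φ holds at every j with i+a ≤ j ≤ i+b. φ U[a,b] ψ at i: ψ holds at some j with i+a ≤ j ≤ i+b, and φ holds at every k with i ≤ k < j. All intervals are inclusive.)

(A U[0,3] (¬A ∨ ¬B)) must hold from j=1 onward; find where it first fails.
  j=1: holds
  j=2: holds
  j=3: holds
  j=4: holds
  j=5: holds
  j=6: holds
  j=7: holds
  j=8: holds
  j=9: holds
  j=10: holds
Holds through j=10; largest k = 9.

9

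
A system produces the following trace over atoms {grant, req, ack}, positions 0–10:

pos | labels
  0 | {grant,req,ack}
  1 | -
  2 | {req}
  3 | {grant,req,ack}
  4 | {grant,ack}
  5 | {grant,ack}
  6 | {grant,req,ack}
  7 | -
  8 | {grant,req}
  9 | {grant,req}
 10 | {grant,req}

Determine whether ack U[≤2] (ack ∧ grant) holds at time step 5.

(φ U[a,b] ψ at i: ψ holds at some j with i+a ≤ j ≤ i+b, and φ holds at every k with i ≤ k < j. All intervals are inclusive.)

Yes

Need some j in [5,7] with (ack ∧ grant), and ack at every k in [5,j-1].
  j=5: (ack ∧ grant) holds; no prefix to check → satisfied.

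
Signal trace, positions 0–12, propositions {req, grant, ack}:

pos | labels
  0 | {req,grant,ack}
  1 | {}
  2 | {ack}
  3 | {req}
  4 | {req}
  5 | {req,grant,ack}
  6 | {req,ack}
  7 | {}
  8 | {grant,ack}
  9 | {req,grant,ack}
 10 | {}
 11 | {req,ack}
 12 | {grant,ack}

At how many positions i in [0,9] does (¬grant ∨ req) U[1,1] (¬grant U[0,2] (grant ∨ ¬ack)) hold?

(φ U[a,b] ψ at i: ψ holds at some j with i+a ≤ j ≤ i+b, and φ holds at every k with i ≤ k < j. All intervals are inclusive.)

9

Evaluate at each i in [0,9]:
  i=0: ✓ (rhs at j=1; lhs holds on [0,0])
  i=1: ✓ (rhs at j=2; lhs holds on [1,1])
  i=2: ✓ (rhs at j=3; lhs holds on [2,2])
  i=3: ✓ (rhs at j=4; lhs holds on [3,3])
  i=4: ✓ (rhs at j=5; lhs holds on [4,4])
  i=5: ✓ (rhs at j=6; lhs holds on [5,5])
  i=6: ✓ (rhs at j=7; lhs holds on [6,6])
  i=7: ✓ (rhs at j=8; lhs holds on [7,7])
  i=8: ✗ (lhs fails at k=8 before rhs at j=9)
  i=9: ✓ (rhs at j=10; lhs holds on [9,9])
Positions where it holds: {0, 1, 2, 3, 4, 5, 6, 7, 9} → 9.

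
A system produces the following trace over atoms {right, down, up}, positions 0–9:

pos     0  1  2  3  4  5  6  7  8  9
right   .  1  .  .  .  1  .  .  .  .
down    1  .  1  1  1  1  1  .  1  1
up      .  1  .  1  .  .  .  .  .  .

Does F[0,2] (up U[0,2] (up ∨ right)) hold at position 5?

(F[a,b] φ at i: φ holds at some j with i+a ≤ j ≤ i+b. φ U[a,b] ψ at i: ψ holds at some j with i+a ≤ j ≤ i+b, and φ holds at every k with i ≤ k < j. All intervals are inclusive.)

Check (up U[0,2] (up ∨ right)) at each j in [5,7]:
  j=5: holds
  j=6: fails
  j=7: fails
Found at j=5 → formula holds.

True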